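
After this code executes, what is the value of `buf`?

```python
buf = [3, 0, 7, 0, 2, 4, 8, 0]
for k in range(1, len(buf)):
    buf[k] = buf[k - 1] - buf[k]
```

[3, 3, -4, -4, -6, -10, -18, -18]

k=1: buf[1] = 3-0 = 3 → [3, 3, 7, 0, 2, 4, 8, 0]
k=2: buf[2] = 3-7 = -4 → [3, 3, -4, 0, 2, 4, 8, 0]
k=3: buf[3] = (-4)-0 = -4 → [3, 3, -4, -4, 2, 4, 8, 0]
k=4: buf[4] = (-4)-2 = -6 → [3, 3, -4, -4, -6, 4, 8, 0]
k=5: buf[5] = (-6)-4 = -10 → [3, 3, -4, -4, -6, -10, 8, 0]
k=6: buf[6] = (-10)-8 = -18 → [3, 3, -4, -4, -6, -10, -18, 0]
k=7: buf[7] = (-18)-0 = -18 → [3, 3, -4, -4, -6, -10, -18, -18]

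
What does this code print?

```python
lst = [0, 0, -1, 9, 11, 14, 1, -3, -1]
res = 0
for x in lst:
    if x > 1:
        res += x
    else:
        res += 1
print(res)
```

40

x=0: not >1, res = 0+1 = 1
x=0: not >1, res = 1+1 = 2
x=-1: not >1, res = 2+1 = 3
x=9: >1, res = 3+9 = 12
x=11: >1, res = 12+11 = 23
x=14: >1, res = 23+14 = 37
x=1: not >1, res = 37+1 = 38
x=-3: not >1, res = 38+1 = 39
x=-1: not >1, res = 39+1 = 40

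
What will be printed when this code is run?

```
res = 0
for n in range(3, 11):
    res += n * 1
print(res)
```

n=3: res = 0+3*1 = 3
n=4: res = 3+4*1 = 7
n=5: res = 7+5*1 = 12
n=6: res = 12+6*1 = 18
n=7: res = 18+7*1 = 25
n=8: res = 25+8*1 = 33
n=9: res = 33+9*1 = 42
n=10: res = 42+10*1 = 52

52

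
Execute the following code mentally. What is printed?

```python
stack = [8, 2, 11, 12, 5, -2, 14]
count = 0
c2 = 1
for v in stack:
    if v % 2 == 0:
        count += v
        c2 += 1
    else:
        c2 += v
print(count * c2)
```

v=8: even, count = 0+8 = 8; c2=2
v=2: even, count = 8+2 = 10; c2=3
v=11: not even; c2=14
v=12: even, count = 10+12 = 22; c2=15
v=5: not even; c2=20
v=-2: even, count = 22+(-2) = 20; c2=21
v=14: even, count = 20+14 = 34; c2=22
count*c2 = 34*22 = 748

748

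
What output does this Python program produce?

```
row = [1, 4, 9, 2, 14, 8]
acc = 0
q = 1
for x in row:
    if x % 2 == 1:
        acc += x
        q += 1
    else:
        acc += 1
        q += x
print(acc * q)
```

x=1: odd, acc = 0+1 = 1; q=2
x=4: not odd, acc = 1+1 = 2; q=6
x=9: odd, acc = 2+9 = 11; q=7
x=2: not odd, acc = 11+1 = 12; q=9
x=14: not odd, acc = 12+1 = 13; q=23
x=8: not odd, acc = 13+1 = 14; q=31
acc*q = 14*31 = 434

434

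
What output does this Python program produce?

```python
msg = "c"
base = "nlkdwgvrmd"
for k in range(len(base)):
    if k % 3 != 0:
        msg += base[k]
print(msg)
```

clkwgrm

k=0: skip
k=1: add 'l' → 'cl'
k=2: add 'k' → 'clk'
k=3: skip
k=4: add 'w' → 'clkw'
k=5: add 'g' → 'clkwg'
k=6: skip
k=7: add 'r' → 'clkwgr'
k=8: add 'm' → 'clkwgrm'
k=9: skip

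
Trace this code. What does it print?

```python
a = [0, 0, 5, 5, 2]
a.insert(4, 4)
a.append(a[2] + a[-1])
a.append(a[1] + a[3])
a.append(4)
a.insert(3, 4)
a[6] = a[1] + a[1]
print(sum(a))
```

insert 4 at 4 → [0, 0, 5, 5, 4, 2]
append a[2]+a[-1] = 5+2 = 7 → [0, 0, 5, 5, 4, 2, 7]
append a[1]+a[3] = 0+5 = 5 → [0, 0, 5, 5, 4, 2, 7, 5]
append 4 → [0, 0, 5, 5, 4, 2, 7, 5, 4]
insert 4 at 3 → [0, 0, 5, 4, 5, 4, 2, 7, 5, 4]
a[6] = a[1]+a[1] = 0+0 = 0 → [0, 0, 5, 4, 5, 4, 0, 7, 5, 4]
sum = 34

34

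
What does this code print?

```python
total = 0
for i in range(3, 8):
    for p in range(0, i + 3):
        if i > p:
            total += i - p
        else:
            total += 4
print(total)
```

i=3,p=0: 3>0, total = 0+3 = 3
i=3,p=1: 3>1, total = 3+2 = 5
i=3,p=2: 3>2, total = 5+1 = 6
i=3,p=3: not 3>3, total = 6+4 = 10
i=3,p=4: not 3>4, total = 10+4 = 14
i=3,p=5: not 3>5, total = 14+4 = 18
i=4,p=0: 4>0, total = 18+4 = 22
i=4,p=1: 4>1, total = 22+3 = 25
i=4,p=2: 4>2, total = 25+2 = 27
i=4,p=3: 4>3, total = 27+1 = 28
i=4,p=4: not 4>4, total = 28+4 = 32
i=4,p=5: not 4>5, total = 32+4 = 36
i=4,p=6: not 4>6, total = 36+4 = 40
i=5,p=0: 5>0, total = 40+5 = 45
i=5,p=1: 5>1, total = 45+4 = 49
i=5,p=2: 5>2, total = 49+3 = 52
i=5,p=3: 5>3, total = 52+2 = 54
i=5,p=4: 5>4, total = 54+1 = 55
i=5,p=5: not 5>5, total = 55+4 = 59
i=5,p=6: not 5>6, total = 59+4 = 63
i=5,p=7: not 5>7, total = 63+4 = 67
i=6,p=0: 6>0, total = 67+6 = 73
i=6,p=1: 6>1, total = 73+5 = 78
i=6,p=2: 6>2, total = 78+4 = 82
i=6,p=3: 6>3, total = 82+3 = 85
i=6,p=4: 6>4, total = 85+2 = 87
i=6,p=5: 6>5, total = 87+1 = 88
i=6,p=6: not 6>6, total = 88+4 = 92
i=6,p=7: not 6>7, total = 92+4 = 96
i=6,p=8: not 6>8, total = 96+4 = 100
i=7,p=0: 7>0, total = 100+7 = 107
i=7,p=1: 7>1, total = 107+6 = 113
i=7,p=2: 7>2, total = 113+5 = 118
i=7,p=3: 7>3, total = 118+4 = 122
i=7,p=4: 7>4, total = 122+3 = 125
i=7,p=5: 7>5, total = 125+2 = 127
i=7,p=6: 7>6, total = 127+1 = 128
i=7,p=7: not 7>7, total = 128+4 = 132
i=7,p=8: not 7>8, total = 132+4 = 136
i=7,p=9: not 7>9, total = 136+4 = 140

140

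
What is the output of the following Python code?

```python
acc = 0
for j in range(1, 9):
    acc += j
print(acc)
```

j=1: acc = 0+1 = 1
j=2: acc = 1+2 = 3
j=3: acc = 3+3 = 6
j=4: acc = 6+4 = 10
j=5: acc = 10+5 = 15
j=6: acc = 15+6 = 21
j=7: acc = 21+7 = 28
j=8: acc = 28+8 = 36

36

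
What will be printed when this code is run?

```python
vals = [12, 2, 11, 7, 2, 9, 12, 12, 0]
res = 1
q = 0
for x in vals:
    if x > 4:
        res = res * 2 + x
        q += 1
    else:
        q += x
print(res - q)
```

x=12: >4, res = 1*2+12 = 14; q=1
x=2: not >4; q=3
x=11: >4, res = 14*2+11 = 39; q=4
x=7: >4, res = 39*2+7 = 85; q=5
x=2: not >4; q=7
x=9: >4, res = 85*2+9 = 179; q=8
x=12: >4, res = 179*2+12 = 370; q=9
x=12: >4, res = 370*2+12 = 752; q=10
x=0: not >4; q=10
res-q = 752-10 = 742

742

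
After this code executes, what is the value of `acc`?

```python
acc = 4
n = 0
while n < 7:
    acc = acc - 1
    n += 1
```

n=0: acc = 4-1 = 3
n=1: acc = 3-1 = 2
n=2: acc = 2-1 = 1
n=3: acc = 1-1 = 0
n=4: acc = 0-1 = -1
n=5: acc = (-1)-1 = -2
n=6: acc = (-2)-1 = -3

-3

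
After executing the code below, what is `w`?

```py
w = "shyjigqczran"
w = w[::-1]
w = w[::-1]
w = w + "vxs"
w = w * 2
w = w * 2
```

reverse → 'narzcqgijyhs'
reverse → 'shyjigqczran'
+ 'vxs' → 'shyjigqczranvxs'
repeat ×2 → 'shyjigqczranvxsshyjigqczranvxs'
repeat ×2 → 'shyjigqczranvxsshyjigqczranvxsshyjigqczranvxsshyjigqczranvxs'

'shyjigqczranvxsshyjigqczranvxsshyjigqczranvxsshyjigqczranvxs'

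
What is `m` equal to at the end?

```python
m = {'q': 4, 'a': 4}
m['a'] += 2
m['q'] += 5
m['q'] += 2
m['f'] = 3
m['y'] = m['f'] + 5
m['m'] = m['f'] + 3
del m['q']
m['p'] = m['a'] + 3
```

{'a': 6, 'f': 3, 'y': 8, 'm': 6, 'p': 9}

m['a'] = 4+2 = 6 → {'q': 4, 'a': 6}
m['q'] = 4+5 = 9 → {'q': 9, 'a': 6}
m['q'] = 9+2 = 11 → {'q': 11, 'a': 6}
m['f'] = 3 → {'q': 11, 'a': 6, 'f': 3}
m['y'] = m['f']+5 = 8 → {'q': 11, 'a': 6, 'f': 3, 'y': 8}
m['m'] = m['f']+3 = 6 → {'q': 11, 'a': 6, 'f': 3, 'y': 8, 'm': 6}
del 'q' → {'a': 6, 'f': 3, 'y': 8, 'm': 6}
m['p'] = m['a']+3 = 9 → {'a': 6, 'f': 3, 'y': 8, 'm': 6, 'p': 9}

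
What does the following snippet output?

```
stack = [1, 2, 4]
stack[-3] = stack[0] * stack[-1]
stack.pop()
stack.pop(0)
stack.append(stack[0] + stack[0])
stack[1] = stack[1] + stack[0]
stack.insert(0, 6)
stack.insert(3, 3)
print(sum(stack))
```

17

stack[-3] = stack[0]*stack[-1] = 1*4 = 4 → [4, 2, 4]
pop() removes 4 → [4, 2]
pop(0) removes 4 → [2]
append stack[0]+stack[0] = 2+2 = 4 → [2, 4]
stack[1] = stack[1]+stack[0] = 4+2 = 6 → [2, 6]
insert 6 at 0 → [6, 2, 6]
insert 3 at 3 → [6, 2, 6, 3]
sum = 17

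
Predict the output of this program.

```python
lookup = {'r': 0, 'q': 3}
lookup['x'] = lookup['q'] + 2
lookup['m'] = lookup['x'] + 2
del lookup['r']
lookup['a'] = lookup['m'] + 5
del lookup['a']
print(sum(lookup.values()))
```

15

lookup['x'] = lookup['q']+2 = 5 → {'r': 0, 'q': 3, 'x': 5}
lookup['m'] = lookup['x']+2 = 7 → {'r': 0, 'q': 3, 'x': 5, 'm': 7}
del 'r' → {'q': 3, 'x': 5, 'm': 7}
lookup['a'] = lookup['m']+5 = 12 → {'q': 3, 'x': 5, 'm': 7, 'a': 12}
del 'a' → {'q': 3, 'x': 5, 'm': 7}
sum of values = 15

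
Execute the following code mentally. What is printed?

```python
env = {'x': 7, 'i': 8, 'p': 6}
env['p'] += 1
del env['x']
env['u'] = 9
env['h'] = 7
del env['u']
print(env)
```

{'i': 8, 'p': 7, 'h': 7}

env['p'] = 6+1 = 7 → {'x': 7, 'i': 8, 'p': 7}
del 'x' → {'i': 8, 'p': 7}
env['u'] = 9 → {'i': 8, 'p': 7, 'u': 9}
env['h'] = 7 → {'i': 8, 'p': 7, 'u': 9, 'h': 7}
del 'u' → {'i': 8, 'p': 7, 'h': 7}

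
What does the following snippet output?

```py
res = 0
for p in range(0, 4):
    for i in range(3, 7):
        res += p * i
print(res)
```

108

p=0,i=3: res = 0+0 = 0
p=0,i=4: res = 0+0 = 0
p=0,i=5: res = 0+0 = 0
p=0,i=6: res = 0+0 = 0
p=1,i=3: res = 0+3 = 3
p=1,i=4: res = 3+4 = 7
p=1,i=5: res = 7+5 = 12
p=1,i=6: res = 12+6 = 18
p=2,i=3: res = 18+6 = 24
p=2,i=4: res = 24+8 = 32
p=2,i=5: res = 32+10 = 42
p=2,i=6: res = 42+12 = 54
p=3,i=3: res = 54+9 = 63
p=3,i=4: res = 63+12 = 75
p=3,i=5: res = 75+15 = 90
p=3,i=6: res = 90+18 = 108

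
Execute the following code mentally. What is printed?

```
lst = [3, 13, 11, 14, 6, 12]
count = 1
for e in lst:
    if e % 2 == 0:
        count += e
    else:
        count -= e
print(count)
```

e=3: not even, count = 1-3 = -2
e=13: not even, count = (-2)-13 = -15
e=11: not even, count = (-15)-11 = -26
e=14: even, count = (-26)+14 = -12
e=6: even, count = (-12)+6 = -6
e=12: even, count = (-6)+12 = 6

6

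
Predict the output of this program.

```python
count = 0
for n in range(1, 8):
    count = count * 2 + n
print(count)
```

247

n=1: count = 0*2+1 = 1
n=2: count = 1*2+2 = 4
n=3: count = 4*2+3 = 11
n=4: count = 11*2+4 = 26
n=5: count = 26*2+5 = 57
n=6: count = 57*2+6 = 120
n=7: count = 120*2+7 = 247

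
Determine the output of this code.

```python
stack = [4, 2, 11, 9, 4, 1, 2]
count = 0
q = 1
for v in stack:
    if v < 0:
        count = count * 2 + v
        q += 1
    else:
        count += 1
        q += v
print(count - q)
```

v=4: not <0, count = 0+1 = 1; q=5
v=2: not <0, count = 1+1 = 2; q=7
v=11: not <0, count = 2+1 = 3; q=18
v=9: not <0, count = 3+1 = 4; q=27
v=4: not <0, count = 4+1 = 5; q=31
v=1: not <0, count = 5+1 = 6; q=32
v=2: not <0, count = 6+1 = 7; q=34
count-q = 7-34 = -27

-27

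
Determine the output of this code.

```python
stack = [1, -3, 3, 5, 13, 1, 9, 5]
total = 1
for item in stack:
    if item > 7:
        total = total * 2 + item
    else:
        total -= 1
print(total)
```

20

item=1: not >7, total = 1-1 = 0
item=-3: not >7, total = 0-1 = -1
item=3: not >7, total = (-1)-1 = -2
item=5: not >7, total = (-2)-1 = -3
item=13: >7, total = (-3)*2+13 = 7
item=1: not >7, total = 7-1 = 6
item=9: >7, total = 6*2+9 = 21
item=5: not >7, total = 21-1 = 20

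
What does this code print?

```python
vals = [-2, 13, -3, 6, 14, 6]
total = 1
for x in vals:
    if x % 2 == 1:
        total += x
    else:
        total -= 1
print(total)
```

x=-2: not odd, total = 1-1 = 0
x=13: odd, total = 0+13 = 13
x=-3: odd, total = 13+(-3) = 10
x=6: not odd, total = 10-1 = 9
x=14: not odd, total = 9-1 = 8
x=6: not odd, total = 8-1 = 7

7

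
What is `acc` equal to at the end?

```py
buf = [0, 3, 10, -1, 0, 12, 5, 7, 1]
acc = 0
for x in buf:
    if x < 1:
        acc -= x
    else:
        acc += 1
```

7

x=0: <1, acc = 0-0 = 0
x=3: not <1, acc = 0+1 = 1
x=10: not <1, acc = 1+1 = 2
x=-1: <1, acc = 2-(-1) = 3
x=0: <1, acc = 3-0 = 3
x=12: not <1, acc = 3+1 = 4
x=5: not <1, acc = 4+1 = 5
x=7: not <1, acc = 5+1 = 6
x=1: not <1, acc = 6+1 = 7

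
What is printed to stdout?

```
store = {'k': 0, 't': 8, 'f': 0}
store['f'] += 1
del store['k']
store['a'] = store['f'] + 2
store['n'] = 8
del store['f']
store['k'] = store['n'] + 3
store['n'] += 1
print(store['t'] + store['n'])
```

17

store['f'] = 0+1 = 1 → {'k': 0, 't': 8, 'f': 1}
del 'k' → {'t': 8, 'f': 1}
store['a'] = store['f']+2 = 3 → {'t': 8, 'f': 1, 'a': 3}
store['n'] = 8 → {'t': 8, 'f': 1, 'a': 3, 'n': 8}
del 'f' → {'t': 8, 'a': 3, 'n': 8}
store['k'] = store['n']+3 = 11 → {'t': 8, 'a': 3, 'n': 8, 'k': 11}
store['n'] = 8+1 = 9 → {'t': 8, 'a': 3, 'n': 9, 'k': 11}
store['t']+store['n'] = 8+9 = 17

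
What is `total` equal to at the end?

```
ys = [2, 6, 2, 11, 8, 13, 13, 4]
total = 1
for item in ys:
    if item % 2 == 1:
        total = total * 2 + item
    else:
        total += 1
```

item=2: not odd, total = 1+1 = 2
item=6: not odd, total = 2+1 = 3
item=2: not odd, total = 3+1 = 4
item=11: odd, total = 4*2+11 = 19
item=8: not odd, total = 19+1 = 20
item=13: odd, total = 20*2+13 = 53
item=13: odd, total = 53*2+13 = 119
item=4: not odd, total = 119+1 = 120

120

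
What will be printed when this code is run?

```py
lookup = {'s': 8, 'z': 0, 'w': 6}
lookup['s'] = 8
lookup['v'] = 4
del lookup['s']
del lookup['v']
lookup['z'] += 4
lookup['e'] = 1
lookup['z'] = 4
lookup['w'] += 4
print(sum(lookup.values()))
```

lookup['s'] = 8 → {'s': 8, 'z': 0, 'w': 6}
lookup['v'] = 4 → {'s': 8, 'z': 0, 'w': 6, 'v': 4}
del 's' → {'z': 0, 'w': 6, 'v': 4}
del 'v' → {'z': 0, 'w': 6}
lookup['z'] = 0+4 = 4 → {'z': 4, 'w': 6}
lookup['e'] = 1 → {'z': 4, 'w': 6, 'e': 1}
lookup['z'] = 4 → {'z': 4, 'w': 6, 'e': 1}
lookup['w'] = 6+4 = 10 → {'z': 4, 'w': 10, 'e': 1}
sum of values = 15

15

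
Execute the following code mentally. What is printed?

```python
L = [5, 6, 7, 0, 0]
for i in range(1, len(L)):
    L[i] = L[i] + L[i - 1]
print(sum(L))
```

70

i=1: L[1] = 6+5 = 11 → [5, 11, 7, 0, 0]
i=2: L[2] = 7+11 = 18 → [5, 11, 18, 0, 0]
i=3: L[3] = 0+18 = 18 → [5, 11, 18, 18, 0]
i=4: L[4] = 0+18 = 18 → [5, 11, 18, 18, 18]
sum = 70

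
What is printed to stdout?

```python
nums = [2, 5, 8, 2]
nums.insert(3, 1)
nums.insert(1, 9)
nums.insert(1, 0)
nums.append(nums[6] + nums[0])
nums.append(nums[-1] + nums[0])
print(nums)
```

insert 1 at 3 → [2, 5, 8, 1, 2]
insert 9 at 1 → [2, 9, 5, 8, 1, 2]
insert 0 at 1 → [2, 0, 9, 5, 8, 1, 2]
append nums[6]+nums[0] = 2+2 = 4 → [2, 0, 9, 5, 8, 1, 2, 4]
append nums[-1]+nums[0] = 4+2 = 6 → [2, 0, 9, 5, 8, 1, 2, 4, 6]

[2, 0, 9, 5, 8, 1, 2, 4, 6]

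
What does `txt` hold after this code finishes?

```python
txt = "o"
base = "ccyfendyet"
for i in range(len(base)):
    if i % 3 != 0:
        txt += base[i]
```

'ocyenye'

i=0: skip
i=1: add 'c' → 'oc'
i=2: add 'y' → 'ocy'
i=3: skip
i=4: add 'e' → 'ocye'
i=5: add 'n' → 'ocyen'
i=6: skip
i=7: add 'y' → 'ocyeny'
i=8: add 'e' → 'ocyenye'
i=9: skip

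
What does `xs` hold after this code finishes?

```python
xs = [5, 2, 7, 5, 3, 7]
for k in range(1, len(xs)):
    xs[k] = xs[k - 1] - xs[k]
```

[5, 3, -4, -9, -12, -19]

k=1: xs[1] = 5-2 = 3 → [5, 3, 7, 5, 3, 7]
k=2: xs[2] = 3-7 = -4 → [5, 3, -4, 5, 3, 7]
k=3: xs[3] = (-4)-5 = -9 → [5, 3, -4, -9, 3, 7]
k=4: xs[4] = (-9)-3 = -12 → [5, 3, -4, -9, -12, 7]
k=5: xs[5] = (-12)-7 = -19 → [5, 3, -4, -9, -12, -19]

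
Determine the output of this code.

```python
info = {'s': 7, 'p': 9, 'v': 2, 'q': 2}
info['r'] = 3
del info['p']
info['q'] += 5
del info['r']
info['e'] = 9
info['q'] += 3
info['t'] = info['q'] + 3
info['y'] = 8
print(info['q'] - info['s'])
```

3

info['r'] = 3 → {'s': 7, 'p': 9, 'v': 2, 'q': 2, 'r': 3}
del 'p' → {'s': 7, 'v': 2, 'q': 2, 'r': 3}
info['q'] = 2+5 = 7 → {'s': 7, 'v': 2, 'q': 7, 'r': 3}
del 'r' → {'s': 7, 'v': 2, 'q': 7}
info['e'] = 9 → {'s': 7, 'v': 2, 'q': 7, 'e': 9}
info['q'] = 7+3 = 10 → {'s': 7, 'v': 2, 'q': 10, 'e': 9}
info['t'] = info['q']+3 = 13 → {'s': 7, 'v': 2, 'q': 10, 'e': 9, 't': 13}
info['y'] = 8 → {'s': 7, 'v': 2, 'q': 10, 'e': 9, 't': 13, 'y': 8}
info['q']-info['s'] = 10-7 = 3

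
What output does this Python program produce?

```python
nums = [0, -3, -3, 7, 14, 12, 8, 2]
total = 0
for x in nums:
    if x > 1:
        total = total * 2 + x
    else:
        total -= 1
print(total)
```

x=0: not >1, total = 0-1 = -1
x=-3: not >1, total = (-1)-1 = -2
x=-3: not >1, total = (-2)-1 = -3
x=7: >1, total = (-3)*2+7 = 1
x=14: >1, total = 1*2+14 = 16
x=12: >1, total = 16*2+12 = 44
x=8: >1, total = 44*2+8 = 96
x=2: >1, total = 96*2+2 = 194

194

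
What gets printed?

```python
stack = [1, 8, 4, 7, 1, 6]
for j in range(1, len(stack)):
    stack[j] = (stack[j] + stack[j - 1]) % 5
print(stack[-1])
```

2

j=1: stack[1] = (8+1)%5 = 4 → [1, 4, 4, 7, 1, 6]
j=2: stack[2] = (4+4)%5 = 3 → [1, 4, 3, 7, 1, 6]
j=3: stack[3] = (7+3)%5 = 0 → [1, 4, 3, 0, 1, 6]
j=4: stack[4] = (1+0)%5 = 1 → [1, 4, 3, 0, 1, 6]
j=5: stack[5] = (6+1)%5 = 2 → [1, 4, 3, 0, 1, 2]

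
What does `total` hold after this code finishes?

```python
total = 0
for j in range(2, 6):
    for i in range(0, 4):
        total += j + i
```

80

j=2,i=0: total = 0+2 = 2
j=2,i=1: total = 2+3 = 5
j=2,i=2: total = 5+4 = 9
j=2,i=3: total = 9+5 = 14
j=3,i=0: total = 14+3 = 17
j=3,i=1: total = 17+4 = 21
j=3,i=2: total = 21+5 = 26
j=3,i=3: total = 26+6 = 32
j=4,i=0: total = 32+4 = 36
j=4,i=1: total = 36+5 = 41
j=4,i=2: total = 41+6 = 47
j=4,i=3: total = 47+7 = 54
j=5,i=0: total = 54+5 = 59
j=5,i=1: total = 59+6 = 65
j=5,i=2: total = 65+7 = 72
j=5,i=3: total = 72+8 = 80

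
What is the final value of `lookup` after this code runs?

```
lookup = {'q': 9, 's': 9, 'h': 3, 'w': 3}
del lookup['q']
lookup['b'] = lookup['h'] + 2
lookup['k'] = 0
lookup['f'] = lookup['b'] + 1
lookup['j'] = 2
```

del 'q' → {'s': 9, 'h': 3, 'w': 3}
lookup['b'] = lookup['h']+2 = 5 → {'s': 9, 'h': 3, 'w': 3, 'b': 5}
lookup['k'] = 0 → {'s': 9, 'h': 3, 'w': 3, 'b': 5, 'k': 0}
lookup['f'] = lookup['b']+1 = 6 → {'s': 9, 'h': 3, 'w': 3, 'b': 5, 'k': 0, 'f': 6}
lookup['j'] = 2 → {'s': 9, 'h': 3, 'w': 3, 'b': 5, 'k': 0, 'f': 6, 'j': 2}

{'s': 9, 'h': 3, 'w': 3, 'b': 5, 'k': 0, 'f': 6, 'j': 2}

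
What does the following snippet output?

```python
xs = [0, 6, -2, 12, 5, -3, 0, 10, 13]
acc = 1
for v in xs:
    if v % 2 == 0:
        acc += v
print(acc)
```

27

v=0: even, acc = 1+0 = 1
v=6: even, acc = 1+6 = 7
v=-2: even, acc = 7+(-2) = 5
v=12: even, acc = 5+12 = 17
v=5: not even
v=-3: not even
v=0: even, acc = 17+0 = 17
v=10: even, acc = 17+10 = 27
v=13: not even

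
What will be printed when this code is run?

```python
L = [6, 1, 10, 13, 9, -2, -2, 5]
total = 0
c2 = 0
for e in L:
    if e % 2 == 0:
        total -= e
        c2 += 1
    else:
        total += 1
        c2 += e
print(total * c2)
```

-256

e=6: even, total = 0-6 = -6; c2=1
e=1: not even, total = (-6)+1 = -5; c2=2
e=10: even, total = (-5)-10 = -15; c2=3
e=13: not even, total = (-15)+1 = -14; c2=16
e=9: not even, total = (-14)+1 = -13; c2=25
e=-2: even, total = (-13)-(-2) = -11; c2=26
e=-2: even, total = (-11)-(-2) = -9; c2=27
e=5: not even, total = (-9)+1 = -8; c2=32
total*c2 = (-8)*32 = -256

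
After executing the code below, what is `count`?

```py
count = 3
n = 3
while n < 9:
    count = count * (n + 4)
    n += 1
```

n=3: count = 3*7 = 21
n=4: count = 21*8 = 168
n=5: count = 168*9 = 1512
n=6: count = 1512*10 = 15120
n=7: count = 15120*11 = 166320
n=8: count = 166320*12 = 1995840

1995840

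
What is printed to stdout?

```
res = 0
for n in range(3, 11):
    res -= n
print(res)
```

-52

n=3: res = 0-3 = -3
n=4: res = (-3)-4 = -7
n=5: res = (-7)-5 = -12
n=6: res = (-12)-6 = -18
n=7: res = (-18)-7 = -25
n=8: res = (-25)-8 = -33
n=9: res = (-33)-9 = -42
n=10: res = (-42)-10 = -52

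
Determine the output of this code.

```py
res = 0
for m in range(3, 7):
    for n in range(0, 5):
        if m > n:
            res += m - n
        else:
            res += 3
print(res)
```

60

m=3,n=0: 3>0, res = 0+3 = 3
m=3,n=1: 3>1, res = 3+2 = 5
m=3,n=2: 3>2, res = 5+1 = 6
m=3,n=3: not 3>3, res = 6+3 = 9
m=3,n=4: not 3>4, res = 9+3 = 12
m=4,n=0: 4>0, res = 12+4 = 16
m=4,n=1: 4>1, res = 16+3 = 19
m=4,n=2: 4>2, res = 19+2 = 21
m=4,n=3: 4>3, res = 21+1 = 22
m=4,n=4: not 4>4, res = 22+3 = 25
m=5,n=0: 5>0, res = 25+5 = 30
m=5,n=1: 5>1, res = 30+4 = 34
m=5,n=2: 5>2, res = 34+3 = 37
m=5,n=3: 5>3, res = 37+2 = 39
m=5,n=4: 5>4, res = 39+1 = 40
m=6,n=0: 6>0, res = 40+6 = 46
m=6,n=1: 6>1, res = 46+5 = 51
m=6,n=2: 6>2, res = 51+4 = 55
m=6,n=3: 6>3, res = 55+3 = 58
m=6,n=4: 6>4, res = 58+2 = 60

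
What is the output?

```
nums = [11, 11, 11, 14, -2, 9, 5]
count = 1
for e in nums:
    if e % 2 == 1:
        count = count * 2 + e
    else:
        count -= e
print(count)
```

e=11: odd, count = 1*2+11 = 13
e=11: odd, count = 13*2+11 = 37
e=11: odd, count = 37*2+11 = 85
e=14: not odd, count = 85-14 = 71
e=-2: not odd, count = 71-(-2) = 73
e=9: odd, count = 73*2+9 = 155
e=5: odd, count = 155*2+5 = 315

315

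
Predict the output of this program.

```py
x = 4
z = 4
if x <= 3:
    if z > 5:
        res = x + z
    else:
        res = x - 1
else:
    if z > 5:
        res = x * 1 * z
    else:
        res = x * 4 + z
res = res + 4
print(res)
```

24

x=4, z=4
x <= 3 is False; z > 5 is False
→ res = x * 4 + z = 20
res = 20+4 = 24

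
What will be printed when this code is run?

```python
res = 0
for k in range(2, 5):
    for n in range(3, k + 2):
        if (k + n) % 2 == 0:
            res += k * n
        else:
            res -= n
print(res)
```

k=2,n=3: odd sum, res = 0-3 = -3
k=3,n=3: even sum, res = (-3)+9 = 6
k=3,n=4: odd sum, res = 6-4 = 2
k=4,n=3: odd sum, res = 2-3 = -1
k=4,n=4: even sum, res = (-1)+16 = 15
k=4,n=5: odd sum, res = 15-5 = 10

10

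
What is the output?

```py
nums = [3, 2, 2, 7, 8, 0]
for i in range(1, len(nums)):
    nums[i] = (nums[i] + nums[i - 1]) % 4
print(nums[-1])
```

i=1: nums[1] = (2+3)%4 = 1 → [3, 1, 2, 7, 8, 0]
i=2: nums[2] = (2+1)%4 = 3 → [3, 1, 3, 7, 8, 0]
i=3: nums[3] = (7+3)%4 = 2 → [3, 1, 3, 2, 8, 0]
i=4: nums[4] = (8+2)%4 = 2 → [3, 1, 3, 2, 2, 0]
i=5: nums[5] = (0+2)%4 = 2 → [3, 1, 3, 2, 2, 2]

2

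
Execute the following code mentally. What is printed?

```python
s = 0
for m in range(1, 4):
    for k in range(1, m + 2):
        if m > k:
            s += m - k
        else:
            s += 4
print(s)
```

28

m=1,k=1: not 1>1, s = 0+4 = 4
m=1,k=2: not 1>2, s = 4+4 = 8
m=2,k=1: 2>1, s = 8+1 = 9
m=2,k=2: not 2>2, s = 9+4 = 13
m=2,k=3: not 2>3, s = 13+4 = 17
m=3,k=1: 3>1, s = 17+2 = 19
m=3,k=2: 3>2, s = 19+1 = 20
m=3,k=3: not 3>3, s = 20+4 = 24
m=3,k=4: not 3>4, s = 24+4 = 28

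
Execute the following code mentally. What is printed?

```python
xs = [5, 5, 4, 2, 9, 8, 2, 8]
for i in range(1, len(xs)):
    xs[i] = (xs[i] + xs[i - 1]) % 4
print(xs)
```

[5, 2, 2, 0, 1, 1, 3, 3]

i=1: xs[1] = (5+5)%4 = 2 → [5, 2, 4, 2, 9, 8, 2, 8]
i=2: xs[2] = (4+2)%4 = 2 → [5, 2, 2, 2, 9, 8, 2, 8]
i=3: xs[3] = (2+2)%4 = 0 → [5, 2, 2, 0, 9, 8, 2, 8]
i=4: xs[4] = (9+0)%4 = 1 → [5, 2, 2, 0, 1, 8, 2, 8]
i=5: xs[5] = (8+1)%4 = 1 → [5, 2, 2, 0, 1, 1, 2, 8]
i=6: xs[6] = (2+1)%4 = 3 → [5, 2, 2, 0, 1, 1, 3, 8]
i=7: xs[7] = (8+3)%4 = 3 → [5, 2, 2, 0, 1, 1, 3, 3]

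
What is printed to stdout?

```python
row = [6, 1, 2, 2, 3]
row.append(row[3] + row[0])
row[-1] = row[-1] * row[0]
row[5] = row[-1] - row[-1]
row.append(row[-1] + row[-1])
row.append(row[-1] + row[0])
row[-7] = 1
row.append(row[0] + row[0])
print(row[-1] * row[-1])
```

append row[3]+row[0] = 2+6 = 8 → [6, 1, 2, 2, 3, 8]
row[-1] = row[-1]*row[0] = 8*6 = 48 → [6, 1, 2, 2, 3, 48]
row[5] = row[-1]-row[-1] = 48-48 = 0 → [6, 1, 2, 2, 3, 0]
append row[-1]+row[-1] = 0+0 = 0 → [6, 1, 2, 2, 3, 0, 0]
append row[-1]+row[0] = 0+6 = 6 → [6, 1, 2, 2, 3, 0, 0, 6]
row[-7] = 1 → [6, 1, 2, 2, 3, 0, 0, 6]
append row[0]+row[0] = 6+6 = 12 → [6, 1, 2, 2, 3, 0, 0, 6, 12]
row[-1]*row[-1] = 12*12 = 144

144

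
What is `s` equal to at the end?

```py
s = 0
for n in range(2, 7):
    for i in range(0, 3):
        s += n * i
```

n=2,i=0: s = 0+0 = 0
n=2,i=1: s = 0+2 = 2
n=2,i=2: s = 2+4 = 6
n=3,i=0: s = 6+0 = 6
n=3,i=1: s = 6+3 = 9
n=3,i=2: s = 9+6 = 15
n=4,i=0: s = 15+0 = 15
n=4,i=1: s = 15+4 = 19
n=4,i=2: s = 19+8 = 27
n=5,i=0: s = 27+0 = 27
n=5,i=1: s = 27+5 = 32
n=5,i=2: s = 32+10 = 42
n=6,i=0: s = 42+0 = 42
n=6,i=1: s = 42+6 = 48
n=6,i=2: s = 48+12 = 60

60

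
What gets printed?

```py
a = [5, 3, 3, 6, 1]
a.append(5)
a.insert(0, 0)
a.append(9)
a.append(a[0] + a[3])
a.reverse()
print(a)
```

append 5 → [5, 3, 3, 6, 1, 5]
insert 0 at 0 → [0, 5, 3, 3, 6, 1, 5]
append 9 → [0, 5, 3, 3, 6, 1, 5, 9]
append a[0]+a[3] = 0+3 = 3 → [0, 5, 3, 3, 6, 1, 5, 9, 3]
reverse → [3, 9, 5, 1, 6, 3, 3, 5, 0]

[3, 9, 5, 1, 6, 3, 3, 5, 0]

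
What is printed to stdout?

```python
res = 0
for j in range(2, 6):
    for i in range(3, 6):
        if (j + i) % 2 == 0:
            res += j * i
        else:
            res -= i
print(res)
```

64

j=2,i=3: odd sum, res = 0-3 = -3
j=2,i=4: even sum, res = (-3)+8 = 5
j=2,i=5: odd sum, res = 5-5 = 0
j=3,i=3: even sum, res = 0+9 = 9
j=3,i=4: odd sum, res = 9-4 = 5
j=3,i=5: even sum, res = 5+15 = 20
j=4,i=3: odd sum, res = 20-3 = 17
j=4,i=4: even sum, res = 17+16 = 33
j=4,i=5: odd sum, res = 33-5 = 28
j=5,i=3: even sum, res = 28+15 = 43
j=5,i=4: odd sum, res = 43-4 = 39
j=5,i=5: even sum, res = 39+25 = 64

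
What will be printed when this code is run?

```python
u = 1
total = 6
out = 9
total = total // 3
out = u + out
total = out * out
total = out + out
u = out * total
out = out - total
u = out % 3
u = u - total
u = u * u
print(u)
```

total = 6//3 = 2
out = 1+9 = 10
total = 10*10 = 100
total = 10+10 = 20
u = 10*20 = 200
out = 10-20 = -10
u = (-10)%3 = 2
u = 2-20 = -18
u = (-18)*(-18) = 324

324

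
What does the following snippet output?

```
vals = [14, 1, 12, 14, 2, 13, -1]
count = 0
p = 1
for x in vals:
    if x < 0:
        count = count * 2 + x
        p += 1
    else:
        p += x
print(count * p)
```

x=14: not <0; p=15
x=1: not <0; p=16
x=12: not <0; p=28
x=14: not <0; p=42
x=2: not <0; p=44
x=13: not <0; p=57
x=-1: <0, count = 0*2+(-1) = -1; p=58
count*p = (-1)*58 = -58

-58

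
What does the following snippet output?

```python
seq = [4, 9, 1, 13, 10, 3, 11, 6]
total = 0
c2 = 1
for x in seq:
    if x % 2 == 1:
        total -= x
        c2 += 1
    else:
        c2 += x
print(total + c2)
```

-11

x=4: not odd; c2=5
x=9: odd, total = 0-9 = -9; c2=6
x=1: odd, total = (-9)-1 = -10; c2=7
x=13: odd, total = (-10)-13 = -23; c2=8
x=10: not odd; c2=18
x=3: odd, total = (-23)-3 = -26; c2=19
x=11: odd, total = (-26)-11 = -37; c2=20
x=6: not odd; c2=26
total+c2 = (-37)+26 = -11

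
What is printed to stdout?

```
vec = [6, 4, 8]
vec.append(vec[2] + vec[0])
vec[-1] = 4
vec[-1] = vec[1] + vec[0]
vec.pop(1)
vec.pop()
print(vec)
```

append vec[2]+vec[0] = 8+6 = 14 → [6, 4, 8, 14]
vec[-1] = 4 → [6, 4, 8, 4]
vec[-1] = vec[1]+vec[0] = 4+6 = 10 → [6, 4, 8, 10]
pop(1) removes 4 → [6, 8, 10]
pop() removes 10 → [6, 8]

[6, 8]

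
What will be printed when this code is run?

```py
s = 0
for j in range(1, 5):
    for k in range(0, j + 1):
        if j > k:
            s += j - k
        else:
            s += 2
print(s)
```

j=1,k=0: 1>0, s = 0+1 = 1
j=1,k=1: not 1>1, s = 1+2 = 3
j=2,k=0: 2>0, s = 3+2 = 5
j=2,k=1: 2>1, s = 5+1 = 6
j=2,k=2: not 2>2, s = 6+2 = 8
j=3,k=0: 3>0, s = 8+3 = 11
j=3,k=1: 3>1, s = 11+2 = 13
j=3,k=2: 3>2, s = 13+1 = 14
j=3,k=3: not 3>3, s = 14+2 = 16
j=4,k=0: 4>0, s = 16+4 = 20
j=4,k=1: 4>1, s = 20+3 = 23
j=4,k=2: 4>2, s = 23+2 = 25
j=4,k=3: 4>3, s = 25+1 = 26
j=4,k=4: not 4>4, s = 26+2 = 28

28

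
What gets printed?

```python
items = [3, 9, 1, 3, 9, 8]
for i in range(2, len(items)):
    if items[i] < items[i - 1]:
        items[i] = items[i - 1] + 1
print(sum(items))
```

i=2: 1<9, items[2] = 9+1 = 10 → [3, 9, 10, 3, 9, 8]
i=3: 3<10, items[3] = 10+1 = 11 → [3, 9, 10, 11, 9, 8]
i=4: 9<11, items[4] = 11+1 = 12 → [3, 9, 10, 11, 12, 8]
i=5: 8<12, items[5] = 12+1 = 13 → [3, 9, 10, 11, 12, 13]
sum = 58

58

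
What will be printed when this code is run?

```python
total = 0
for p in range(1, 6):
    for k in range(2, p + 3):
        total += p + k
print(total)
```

p=1,k=2: total = 0+3 = 3
p=1,k=3: total = 3+4 = 7
p=2,k=2: total = 7+4 = 11
p=2,k=3: total = 11+5 = 16
p=2,k=4: total = 16+6 = 22
p=3,k=2: total = 22+5 = 27
p=3,k=3: total = 27+6 = 33
p=3,k=4: total = 33+7 = 40
p=3,k=5: total = 40+8 = 48
p=4,k=2: total = 48+6 = 54
p=4,k=3: total = 54+7 = 61
p=4,k=4: total = 61+8 = 69
p=4,k=5: total = 69+9 = 78
p=4,k=6: total = 78+10 = 88
p=5,k=2: total = 88+7 = 95
p=5,k=3: total = 95+8 = 103
p=5,k=4: total = 103+9 = 112
p=5,k=5: total = 112+10 = 122
p=5,k=6: total = 122+11 = 133
p=5,k=7: total = 133+12 = 145

145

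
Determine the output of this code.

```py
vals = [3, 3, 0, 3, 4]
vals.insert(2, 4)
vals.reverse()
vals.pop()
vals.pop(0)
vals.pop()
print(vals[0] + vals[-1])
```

7

insert 4 at 2 → [3, 3, 4, 0, 3, 4]
reverse → [4, 3, 0, 4, 3, 3]
pop() removes 3 → [4, 3, 0, 4, 3]
pop(0) removes 4 → [3, 0, 4, 3]
pop() removes 3 → [3, 0, 4]
vals[0]+vals[-1] = 3+4 = 7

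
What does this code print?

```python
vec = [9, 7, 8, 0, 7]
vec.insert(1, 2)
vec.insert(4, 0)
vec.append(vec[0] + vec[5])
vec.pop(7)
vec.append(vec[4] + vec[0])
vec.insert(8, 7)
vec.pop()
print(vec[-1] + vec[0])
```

insert 2 at 1 → [9, 2, 7, 8, 0, 7]
insert 0 at 4 → [9, 2, 7, 8, 0, 0, 7]
append vec[0]+vec[5] = 9+0 = 9 → [9, 2, 7, 8, 0, 0, 7, 9]
pop(7) removes 9 → [9, 2, 7, 8, 0, 0, 7]
append vec[4]+vec[0] = 0+9 = 9 → [9, 2, 7, 8, 0, 0, 7, 9]
insert 7 at 8 → [9, 2, 7, 8, 0, 0, 7, 9, 7]
pop() removes 7 → [9, 2, 7, 8, 0, 0, 7, 9]
vec[-1]+vec[0] = 9+9 = 18

18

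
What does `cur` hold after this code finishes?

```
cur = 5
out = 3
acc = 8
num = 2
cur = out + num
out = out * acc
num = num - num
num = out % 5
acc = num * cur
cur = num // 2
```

2

cur = 3+2 = 5
out = 3*8 = 24
num = 2-2 = 0
num = 24%5 = 4
acc = 4*5 = 20
cur = 4//2 = 2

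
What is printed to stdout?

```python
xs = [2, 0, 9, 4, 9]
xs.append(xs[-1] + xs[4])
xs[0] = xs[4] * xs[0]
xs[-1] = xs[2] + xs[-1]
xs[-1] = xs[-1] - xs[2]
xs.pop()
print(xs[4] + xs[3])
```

13

append xs[-1]+xs[4] = 9+9 = 18 → [2, 0, 9, 4, 9, 18]
xs[0] = xs[4]*xs[0] = 9*2 = 18 → [18, 0, 9, 4, 9, 18]
xs[-1] = xs[2]+xs[-1] = 9+18 = 27 → [18, 0, 9, 4, 9, 27]
xs[-1] = xs[-1]-xs[2] = 27-9 = 18 → [18, 0, 9, 4, 9, 18]
pop() removes 18 → [18, 0, 9, 4, 9]
xs[4]+xs[3] = 9+4 = 13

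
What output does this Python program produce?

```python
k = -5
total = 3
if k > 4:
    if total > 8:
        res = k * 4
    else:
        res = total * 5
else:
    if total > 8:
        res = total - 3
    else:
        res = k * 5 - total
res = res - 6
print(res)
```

k=-5, total=3
k > 4 is False; total > 8 is False
→ res = k * 5 - total = -28
res = (-28)-6 = -34

-34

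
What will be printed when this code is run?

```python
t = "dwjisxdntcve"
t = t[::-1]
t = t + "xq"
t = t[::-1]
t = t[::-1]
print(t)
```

evctndxsijwdxq

reverse → 'evctndxsijwd'
+ 'xq' → 'evctndxsijwdxq'
reverse → 'qxdwjisxdntcve'
reverse → 'evctndxsijwdxq'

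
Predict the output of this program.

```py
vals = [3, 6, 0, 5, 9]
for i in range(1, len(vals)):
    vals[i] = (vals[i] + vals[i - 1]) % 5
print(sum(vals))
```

i=1: vals[1] = (6+3)%5 = 4 → [3, 4, 0, 5, 9]
i=2: vals[2] = (0+4)%5 = 4 → [3, 4, 4, 5, 9]
i=3: vals[3] = (5+4)%5 = 4 → [3, 4, 4, 4, 9]
i=4: vals[4] = (9+4)%5 = 3 → [3, 4, 4, 4, 3]
sum = 18

18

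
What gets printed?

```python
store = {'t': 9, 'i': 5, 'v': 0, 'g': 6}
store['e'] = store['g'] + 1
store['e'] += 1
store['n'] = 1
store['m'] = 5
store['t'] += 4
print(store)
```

{'t': 13, 'i': 5, 'v': 0, 'g': 6, 'e': 8, 'n': 1, 'm': 5}

store['e'] = store['g']+1 = 7 → {'t': 9, 'i': 5, 'v': 0, 'g': 6, 'e': 7}
store['e'] = 7+1 = 8 → {'t': 9, 'i': 5, 'v': 0, 'g': 6, 'e': 8}
store['n'] = 1 → {'t': 9, 'i': 5, 'v': 0, 'g': 6, 'e': 8, 'n': 1}
store['m'] = 5 → {'t': 9, 'i': 5, 'v': 0, 'g': 6, 'e': 8, 'n': 1, 'm': 5}
store['t'] = 9+4 = 13 → {'t': 13, 'i': 5, 'v': 0, 'g': 6, 'e': 8, 'n': 1, 'm': 5}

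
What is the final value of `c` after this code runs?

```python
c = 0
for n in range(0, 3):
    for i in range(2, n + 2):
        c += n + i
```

n=1,i=2: c = 0+3 = 3
n=2,i=2: c = 3+4 = 7
n=2,i=3: c = 7+5 = 12

12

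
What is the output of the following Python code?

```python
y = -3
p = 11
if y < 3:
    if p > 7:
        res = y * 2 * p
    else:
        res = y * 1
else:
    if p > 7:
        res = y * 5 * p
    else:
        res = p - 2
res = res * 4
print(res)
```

y=-3, p=11
y < 3 is True; p > 7 is True
→ res = y * 2 * p = -66
res = (-66)*4 = -264

-264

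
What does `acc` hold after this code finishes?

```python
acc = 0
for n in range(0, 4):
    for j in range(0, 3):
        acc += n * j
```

n=0,j=0: acc = 0+0 = 0
n=0,j=1: acc = 0+0 = 0
n=0,j=2: acc = 0+0 = 0
n=1,j=0: acc = 0+0 = 0
n=1,j=1: acc = 0+1 = 1
n=1,j=2: acc = 1+2 = 3
n=2,j=0: acc = 3+0 = 3
n=2,j=1: acc = 3+2 = 5
n=2,j=2: acc = 5+4 = 9
n=3,j=0: acc = 9+0 = 9
n=3,j=1: acc = 9+3 = 12
n=3,j=2: acc = 12+6 = 18

18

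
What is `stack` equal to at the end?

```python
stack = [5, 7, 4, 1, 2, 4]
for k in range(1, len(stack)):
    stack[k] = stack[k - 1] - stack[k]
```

k=1: stack[1] = 5-7 = -2 → [5, -2, 4, 1, 2, 4]
k=2: stack[2] = (-2)-4 = -6 → [5, -2, -6, 1, 2, 4]
k=3: stack[3] = (-6)-1 = -7 → [5, -2, -6, -7, 2, 4]
k=4: stack[4] = (-7)-2 = -9 → [5, -2, -6, -7, -9, 4]
k=5: stack[5] = (-9)-4 = -13 → [5, -2, -6, -7, -9, -13]

[5, -2, -6, -7, -9, -13]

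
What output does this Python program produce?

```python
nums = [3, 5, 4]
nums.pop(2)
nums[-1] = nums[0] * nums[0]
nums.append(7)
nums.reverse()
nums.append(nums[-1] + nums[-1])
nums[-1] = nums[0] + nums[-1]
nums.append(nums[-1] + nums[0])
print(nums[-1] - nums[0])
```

pop(2) removes 4 → [3, 5]
nums[-1] = nums[0]*nums[0] = 3*3 = 9 → [3, 9]
append 7 → [3, 9, 7]
reverse → [7, 9, 3]
append nums[-1]+nums[-1] = 3+3 = 6 → [7, 9, 3, 6]
nums[-1] = nums[0]+nums[-1] = 7+6 = 13 → [7, 9, 3, 13]
append nums[-1]+nums[0] = 13+7 = 20 → [7, 9, 3, 13, 20]
nums[-1]-nums[0] = 20-7 = 13

13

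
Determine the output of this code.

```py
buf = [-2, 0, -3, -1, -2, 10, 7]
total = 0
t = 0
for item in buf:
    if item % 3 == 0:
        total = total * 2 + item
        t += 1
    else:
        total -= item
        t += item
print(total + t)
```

item=-2: not %3==0, total = 0-(-2) = 2; t=-2
item=0: %3==0, total = 2*2+0 = 4; t=-1
item=-3: %3==0, total = 4*2+(-3) = 5; t=0
item=-1: not %3==0, total = 5-(-1) = 6; t=-1
item=-2: not %3==0, total = 6-(-2) = 8; t=-3
item=10: not %3==0, total = 8-10 = -2; t=7
item=7: not %3==0, total = (-2)-7 = -9; t=14
total+t = (-9)+14 = 5

5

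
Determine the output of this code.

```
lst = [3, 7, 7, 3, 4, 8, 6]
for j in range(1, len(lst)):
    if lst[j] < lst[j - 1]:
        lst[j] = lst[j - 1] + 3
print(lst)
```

j=1: 7>=3, unchanged → [3, 7, 7, 3, 4, 8, 6]
j=2: 7>=7, unchanged → [3, 7, 7, 3, 4, 8, 6]
j=3: 3<7, lst[3] = 7+3 = 10 → [3, 7, 7, 10, 4, 8, 6]
j=4: 4<10, lst[4] = 10+3 = 13 → [3, 7, 7, 10, 13, 8, 6]
j=5: 8<13, lst[5] = 13+3 = 16 → [3, 7, 7, 10, 13, 16, 6]
j=6: 6<16, lst[6] = 16+3 = 19 → [3, 7, 7, 10, 13, 16, 19]

[3, 7, 7, 10, 13, 16, 19]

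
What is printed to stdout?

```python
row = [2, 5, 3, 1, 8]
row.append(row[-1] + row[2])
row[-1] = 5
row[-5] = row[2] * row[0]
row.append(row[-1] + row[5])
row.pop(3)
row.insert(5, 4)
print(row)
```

append row[-1]+row[2] = 8+3 = 11 → [2, 5, 3, 1, 8, 11]
row[-1] = 5 → [2, 5, 3, 1, 8, 5]
row[-5] = row[2]*row[0] = 3*2 = 6 → [2, 6, 3, 1, 8, 5]
append row[-1]+row[5] = 5+5 = 10 → [2, 6, 3, 1, 8, 5, 10]
pop(3) removes 1 → [2, 6, 3, 8, 5, 10]
insert 4 at 5 → [2, 6, 3, 8, 5, 4, 10]

[2, 6, 3, 8, 5, 4, 10]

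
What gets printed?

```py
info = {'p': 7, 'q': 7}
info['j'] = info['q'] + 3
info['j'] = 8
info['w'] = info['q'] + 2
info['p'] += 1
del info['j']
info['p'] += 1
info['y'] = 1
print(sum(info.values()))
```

26

info['j'] = info['q']+3 = 10 → {'p': 7, 'q': 7, 'j': 10}
info['j'] = 8 → {'p': 7, 'q': 7, 'j': 8}
info['w'] = info['q']+2 = 9 → {'p': 7, 'q': 7, 'j': 8, 'w': 9}
info['p'] = 7+1 = 8 → {'p': 8, 'q': 7, 'j': 8, 'w': 9}
del 'j' → {'p': 8, 'q': 7, 'w': 9}
info['p'] = 8+1 = 9 → {'p': 9, 'q': 7, 'w': 9}
info['y'] = 1 → {'p': 9, 'q': 7, 'w': 9, 'y': 1}
sum of values = 26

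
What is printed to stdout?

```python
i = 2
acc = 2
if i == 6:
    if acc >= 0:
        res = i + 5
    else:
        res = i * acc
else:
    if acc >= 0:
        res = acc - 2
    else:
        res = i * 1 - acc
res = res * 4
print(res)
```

i=2, acc=2
i == 6 is False; acc >= 0 is True
→ res = acc - 2 = 0
res = 0*4 = 0

0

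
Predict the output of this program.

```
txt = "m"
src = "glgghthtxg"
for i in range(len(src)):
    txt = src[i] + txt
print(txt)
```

i=0: prepend 'g' → 'gm'
i=1: prepend 'l' → 'lgm'
i=2: prepend 'g' → 'glgm'
i=3: prepend 'g' → 'gglgm'
i=4: prepend 'h' → 'hgglgm'
i=5: prepend 't' → 'thgglgm'
i=6: prepend 'h' → 'hthgglgm'
i=7: prepend 't' → 'ththgglgm'
i=8: prepend 'x' → 'xththgglgm'
i=9: prepend 'g' → 'gxththgglgm'

gxththgglgm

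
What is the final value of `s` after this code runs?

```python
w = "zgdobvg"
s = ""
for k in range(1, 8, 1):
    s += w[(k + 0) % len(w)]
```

'gdobvgz'

k=1: add w[1]='g' → 'g'
k=2: add w[2]='d' → 'gd'
k=3: add w[3]='o' → 'gdo'
k=4: add w[4]='b' → 'gdob'
k=5: add w[5]='v' → 'gdobv'
k=6: add w[6]='g' → 'gdobvg'
k=7: add w[0]='z' → 'gdobvgz'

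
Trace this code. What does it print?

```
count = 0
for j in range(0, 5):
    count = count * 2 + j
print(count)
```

j=0: count = 0*2+0 = 0
j=1: count = 0*2+1 = 1
j=2: count = 1*2+2 = 4
j=3: count = 4*2+3 = 11
j=4: count = 11*2+4 = 26

26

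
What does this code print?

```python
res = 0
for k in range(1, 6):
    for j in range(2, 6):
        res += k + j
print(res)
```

130

k=1,j=2: res = 0+3 = 3
k=1,j=3: res = 3+4 = 7
k=1,j=4: res = 7+5 = 12
k=1,j=5: res = 12+6 = 18
k=2,j=2: res = 18+4 = 22
k=2,j=3: res = 22+5 = 27
k=2,j=4: res = 27+6 = 33
k=2,j=5: res = 33+7 = 40
k=3,j=2: res = 40+5 = 45
k=3,j=3: res = 45+6 = 51
k=3,j=4: res = 51+7 = 58
k=3,j=5: res = 58+8 = 66
k=4,j=2: res = 66+6 = 72
k=4,j=3: res = 72+7 = 79
k=4,j=4: res = 79+8 = 87
k=4,j=5: res = 87+9 = 96
k=5,j=2: res = 96+7 = 103
k=5,j=3: res = 103+8 = 111
k=5,j=4: res = 111+9 = 120
k=5,j=5: res = 120+10 = 130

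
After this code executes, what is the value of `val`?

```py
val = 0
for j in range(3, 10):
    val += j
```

j=3: val = 0+3 = 3
j=4: val = 3+4 = 7
j=5: val = 7+5 = 12
j=6: val = 12+6 = 18
j=7: val = 18+7 = 25
j=8: val = 25+8 = 33
j=9: val = 33+9 = 42

42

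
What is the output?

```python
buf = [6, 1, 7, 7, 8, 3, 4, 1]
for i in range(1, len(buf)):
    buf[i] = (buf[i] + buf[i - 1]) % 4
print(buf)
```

i=1: buf[1] = (1+6)%4 = 3 → [6, 3, 7, 7, 8, 3, 4, 1]
i=2: buf[2] = (7+3)%4 = 2 → [6, 3, 2, 7, 8, 3, 4, 1]
i=3: buf[3] = (7+2)%4 = 1 → [6, 3, 2, 1, 8, 3, 4, 1]
i=4: buf[4] = (8+1)%4 = 1 → [6, 3, 2, 1, 1, 3, 4, 1]
i=5: buf[5] = (3+1)%4 = 0 → [6, 3, 2, 1, 1, 0, 4, 1]
i=6: buf[6] = (4+0)%4 = 0 → [6, 3, 2, 1, 1, 0, 0, 1]
i=7: buf[7] = (1+0)%4 = 1 → [6, 3, 2, 1, 1, 0, 0, 1]

[6, 3, 2, 1, 1, 0, 0, 1]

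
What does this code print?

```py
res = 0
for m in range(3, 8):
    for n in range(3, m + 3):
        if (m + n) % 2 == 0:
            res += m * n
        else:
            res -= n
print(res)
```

360

m=3,n=3: even sum, res = 0+9 = 9
m=3,n=4: odd sum, res = 9-4 = 5
m=3,n=5: even sum, res = 5+15 = 20
m=4,n=3: odd sum, res = 20-3 = 17
m=4,n=4: even sum, res = 17+16 = 33
m=4,n=5: odd sum, res = 33-5 = 28
m=4,n=6: even sum, res = 28+24 = 52
m=5,n=3: even sum, res = 52+15 = 67
m=5,n=4: odd sum, res = 67-4 = 63
m=5,n=5: even sum, res = 63+25 = 88
m=5,n=6: odd sum, res = 88-6 = 82
m=5,n=7: even sum, res = 82+35 = 117
m=6,n=3: odd sum, res = 117-3 = 114
m=6,n=4: even sum, res = 114+24 = 138
m=6,n=5: odd sum, res = 138-5 = 133
m=6,n=6: even sum, res = 133+36 = 169
m=6,n=7: odd sum, res = 169-7 = 162
m=6,n=8: even sum, res = 162+48 = 210
m=7,n=3: even sum, res = 210+21 = 231
m=7,n=4: odd sum, res = 231-4 = 227
m=7,n=5: even sum, res = 227+35 = 262
m=7,n=6: odd sum, res = 262-6 = 256
m=7,n=7: even sum, res = 256+49 = 305
m=7,n=8: odd sum, res = 305-8 = 297
m=7,n=9: even sum, res = 297+63 = 360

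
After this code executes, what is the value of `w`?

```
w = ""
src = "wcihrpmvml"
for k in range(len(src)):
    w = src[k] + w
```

'lmvmprhicw'

k=0: prepend 'w' → 'w'
k=1: prepend 'c' → 'cw'
k=2: prepend 'i' → 'icw'
k=3: prepend 'h' → 'hicw'
k=4: prepend 'r' → 'rhicw'
k=5: prepend 'p' → 'prhicw'
k=6: prepend 'm' → 'mprhicw'
k=7: prepend 'v' → 'vmprhicw'
k=8: prepend 'm' → 'mvmprhicw'
k=9: prepend 'l' → 'lmvmprhicw'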